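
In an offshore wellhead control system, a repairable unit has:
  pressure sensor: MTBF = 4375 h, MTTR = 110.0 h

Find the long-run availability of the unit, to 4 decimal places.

A(pressure sensor) = MTBF/(MTBF+MTTR) = 4375/(4375+110.0) = 0.9755

0.9755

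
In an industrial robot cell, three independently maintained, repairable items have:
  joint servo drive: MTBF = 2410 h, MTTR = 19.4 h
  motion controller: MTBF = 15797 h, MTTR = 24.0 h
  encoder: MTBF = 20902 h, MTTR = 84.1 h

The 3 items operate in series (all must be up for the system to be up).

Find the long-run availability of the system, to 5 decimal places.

0.98654

A(joint servo drive) = MTBF/(MTBF+MTTR) = 2410/(2410+19.4) = 0.992014
A(motion controller) = MTBF/(MTBF+MTTR) = 15797/(15797+24.0) = 0.998483
A(encoder) = MTBF/(MTBF+MTTR) = 20902/(20902+84.1) = 0.995993
Series availability: 0.992014 × 0.998483 × 0.995993 = 0.98654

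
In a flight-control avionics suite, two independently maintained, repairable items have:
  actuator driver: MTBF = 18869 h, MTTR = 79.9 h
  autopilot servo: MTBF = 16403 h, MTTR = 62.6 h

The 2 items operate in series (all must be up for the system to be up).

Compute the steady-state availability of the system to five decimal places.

0.99200

A(actuator driver) = MTBF/(MTBF+MTTR) = 18869/(18869+79.9) = 0.995783
A(autopilot servo) = MTBF/(MTBF+MTTR) = 16403/(16403+62.6) = 0.996198
Series availability: 0.995783 × 0.996198 = 0.99200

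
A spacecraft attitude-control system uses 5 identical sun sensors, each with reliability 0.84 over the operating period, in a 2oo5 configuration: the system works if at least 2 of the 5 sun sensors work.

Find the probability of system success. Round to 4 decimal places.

R = Σ_{i=2}^{5} C(5,i) p^i (1−p)^{5−i} with p = 0.84
C(5,2)·0.84^2·0.16^3 = 0.028901
C(5,3)·0.84^3·0.16^2 = 0.151732
C(5,4)·0.84^4·0.16^1 = 0.398297
C(5,5)·0.84^5·0.16^0 = 0.418212
Sum = 0.9971

0.9971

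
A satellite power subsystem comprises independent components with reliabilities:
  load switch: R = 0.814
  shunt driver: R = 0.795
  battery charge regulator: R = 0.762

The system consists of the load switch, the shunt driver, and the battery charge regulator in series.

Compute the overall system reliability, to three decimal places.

Series (load switch, shunt driver, and battery charge regulator): 0.81400 × 0.79500 × 0.76200 = 0.493

0.493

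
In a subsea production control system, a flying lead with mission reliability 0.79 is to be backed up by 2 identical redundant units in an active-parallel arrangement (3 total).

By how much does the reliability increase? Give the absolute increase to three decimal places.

0.201

R_before = 0.79
R_after = 1 − (1 − 0.79)^3 = 0.991
ΔR = 0.991 − 0.79 = 0.201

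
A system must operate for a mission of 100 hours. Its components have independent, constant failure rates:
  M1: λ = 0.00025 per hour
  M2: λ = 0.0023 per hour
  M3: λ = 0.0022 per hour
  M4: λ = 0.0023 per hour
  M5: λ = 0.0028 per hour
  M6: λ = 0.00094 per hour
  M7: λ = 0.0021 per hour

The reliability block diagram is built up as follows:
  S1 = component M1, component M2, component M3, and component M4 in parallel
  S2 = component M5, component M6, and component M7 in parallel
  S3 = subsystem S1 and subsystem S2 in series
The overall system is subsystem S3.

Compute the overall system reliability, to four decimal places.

R(M1) = exp(−0.00025 × 100) = 0.975310
R(M2) = exp(−0.0023 × 100) = 0.794534
R(M3) = exp(−0.0022 × 100) = 0.802519
R(M4) = exp(−0.0023 × 100) = 0.794534
R(M5) = exp(−0.0028 × 100) = 0.755784
R(M6) = exp(−0.00094 × 100) = 0.910283
R(M7) = exp(−0.0021 × 100) = 0.810584
Parallel (M1, M2, M3, and M4): 1 − (1 − 0.975310)(1 − 0.794534)(1 − 0.802519)(1 − 0.794534) = 0.999794
Parallel (M5, M6, and M7): 1 − (1 − 0.755784)(1 − 0.910283)(1 − 0.810584) = 0.995850
Series ([0.999794] and [0.995850]): 0.999794 × 0.995850 = 0.9956

0.9956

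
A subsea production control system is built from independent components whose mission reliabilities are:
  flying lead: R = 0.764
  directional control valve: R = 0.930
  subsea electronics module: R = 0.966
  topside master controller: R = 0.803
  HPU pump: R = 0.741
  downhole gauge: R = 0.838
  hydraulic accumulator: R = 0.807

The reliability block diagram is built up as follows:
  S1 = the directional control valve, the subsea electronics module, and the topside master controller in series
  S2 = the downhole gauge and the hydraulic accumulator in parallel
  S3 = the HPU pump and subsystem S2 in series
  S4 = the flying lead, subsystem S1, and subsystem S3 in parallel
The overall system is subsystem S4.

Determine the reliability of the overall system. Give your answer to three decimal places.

Series (directional control valve, subsea electronics module, and topside master controller): 0.93000 × 0.96600 × 0.80300 = 0.72140
Parallel (downhole gauge and hydraulic accumulator): 1 − (1 − 0.83800)(1 − 0.80700) = 0.96873
Series (HPU pump and [0.96873]): 0.74100 × 0.96873 = 0.71783
Parallel (flying lead, [0.72140], and [0.71783]): 1 − (1 − 0.76400)(1 − 0.72140)(1 − 0.71783) = 0.981

0.981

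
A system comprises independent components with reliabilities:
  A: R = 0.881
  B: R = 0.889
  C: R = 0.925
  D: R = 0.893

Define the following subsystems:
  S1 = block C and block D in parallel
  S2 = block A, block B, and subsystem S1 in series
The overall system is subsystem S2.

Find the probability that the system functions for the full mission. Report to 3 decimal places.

0.777

Parallel (C and D): 1 − (1 − 0.92500)(1 − 0.89300) = 0.99198
Series (A, B, and [0.99198]): 0.88100 × 0.88900 × 0.99198 = 0.777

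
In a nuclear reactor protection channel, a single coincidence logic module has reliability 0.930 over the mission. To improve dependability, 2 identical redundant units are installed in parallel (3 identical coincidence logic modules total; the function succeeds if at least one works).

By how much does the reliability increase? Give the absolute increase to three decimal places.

0.070

R_before = 0.930
R_after = 1 − (1 − 0.930)^3 = 1.000
ΔR = 1.000 − 0.930 = 0.070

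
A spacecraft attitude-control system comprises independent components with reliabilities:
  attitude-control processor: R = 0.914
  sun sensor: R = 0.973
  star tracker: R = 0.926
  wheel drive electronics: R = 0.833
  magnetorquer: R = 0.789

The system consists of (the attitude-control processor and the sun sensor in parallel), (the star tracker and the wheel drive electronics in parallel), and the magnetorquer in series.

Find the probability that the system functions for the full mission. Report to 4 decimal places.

Parallel (attitude-control processor and sun sensor): 1 − (1 − 0.914000)(1 − 0.973000) = 0.997678
Parallel (star tracker and wheel drive electronics): 1 − (1 − 0.926000)(1 − 0.833000) = 0.987642
Series ([0.997678], [0.987642], and magnetorquer): 0.997678 × 0.987642 × 0.789000 = 0.7774

0.7774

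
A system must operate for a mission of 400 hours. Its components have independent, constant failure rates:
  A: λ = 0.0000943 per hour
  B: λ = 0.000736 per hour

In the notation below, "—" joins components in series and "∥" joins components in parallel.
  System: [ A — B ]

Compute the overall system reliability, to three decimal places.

R(A) = exp(−0.0000943 × 400) = 0.96298
R(B) = exp(−0.000736 × 400) = 0.74498
Series (A and B): 0.96298 × 0.74498 = 0.717

0.717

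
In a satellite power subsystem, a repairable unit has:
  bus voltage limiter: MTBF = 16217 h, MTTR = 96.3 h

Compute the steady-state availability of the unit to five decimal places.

A(bus voltage limiter) = MTBF/(MTBF+MTTR) = 16217/(16217+96.3) = 0.99410

0.99410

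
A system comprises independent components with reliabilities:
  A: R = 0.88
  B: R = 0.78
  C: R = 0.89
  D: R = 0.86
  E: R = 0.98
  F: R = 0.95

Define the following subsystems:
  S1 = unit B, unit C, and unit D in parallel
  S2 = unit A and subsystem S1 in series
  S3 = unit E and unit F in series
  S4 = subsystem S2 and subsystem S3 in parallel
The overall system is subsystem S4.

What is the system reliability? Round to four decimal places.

0.9915

Parallel (B, C, and D): 1 − (1 − 0.780000)(1 − 0.890000)(1 − 0.860000) = 0.996612
Series (A and [0.996612]): 0.880000 × 0.996612 = 0.877019
Series (E and F): 0.980000 × 0.950000 = 0.931000
Parallel ([0.877019] and [0.931000]): 1 − (1 − 0.877019)(1 − 0.931000) = 0.9915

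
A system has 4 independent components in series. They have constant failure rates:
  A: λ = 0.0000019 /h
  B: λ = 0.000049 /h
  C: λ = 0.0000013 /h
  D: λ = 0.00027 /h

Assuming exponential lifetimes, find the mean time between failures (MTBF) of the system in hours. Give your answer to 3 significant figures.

3100

Series of exponential components: λ_sys = Σ λ_i
λ_sys = 0.0000019 + 0.000049 + 0.0000013 + 0.00027 = 3.2220e-04 /h
MTBF = 1 / λ_sys = 3100 h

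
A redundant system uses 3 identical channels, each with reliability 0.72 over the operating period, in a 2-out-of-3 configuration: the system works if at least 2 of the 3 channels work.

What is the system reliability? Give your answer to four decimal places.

R = Σ_{i=2}^{3} C(3,i) p^i (1−p)^{3−i} with p = 0.72
C(3,2)·0.72^2·0.28^1 = 0.435456
C(3,3)·0.72^3·0.28^0 = 0.373248
Sum = 0.8087

0.8087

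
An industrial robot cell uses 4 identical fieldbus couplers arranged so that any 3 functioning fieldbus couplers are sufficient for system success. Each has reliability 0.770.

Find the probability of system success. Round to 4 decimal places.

0.7715

R = Σ_{i=3}^{4} C(4,i) p^i (1−p)^{4−i} with p = 0.770
C(4,3)·0.770^3·0.230^1 = 0.420010
C(4,4)·0.770^4·0.230^0 = 0.351530
Sum = 0.7715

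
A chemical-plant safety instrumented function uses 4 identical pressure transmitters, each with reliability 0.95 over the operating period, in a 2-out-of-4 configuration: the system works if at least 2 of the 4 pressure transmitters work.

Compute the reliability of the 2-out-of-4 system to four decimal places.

R = Σ_{i=2}^{4} C(4,i) p^i (1−p)^{4−i} with p = 0.95
C(4,2)·0.95^2·0.05^2 = 0.013538
C(4,3)·0.95^3·0.05^1 = 0.171475
C(4,4)·0.95^4·0.05^0 = 0.814506
Sum = 0.9995

0.9995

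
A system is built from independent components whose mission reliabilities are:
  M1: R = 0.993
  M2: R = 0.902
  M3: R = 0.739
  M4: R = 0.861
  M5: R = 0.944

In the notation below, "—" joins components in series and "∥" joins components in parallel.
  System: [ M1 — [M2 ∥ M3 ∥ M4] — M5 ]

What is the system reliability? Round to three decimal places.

Parallel (M2, M3, and M4): 1 − (1 − 0.90200)(1 − 0.73900)(1 − 0.86100) = 0.99644
Series (M1, [0.99644], and M5): 0.99300 × 0.99644 × 0.94400 = 0.934

0.934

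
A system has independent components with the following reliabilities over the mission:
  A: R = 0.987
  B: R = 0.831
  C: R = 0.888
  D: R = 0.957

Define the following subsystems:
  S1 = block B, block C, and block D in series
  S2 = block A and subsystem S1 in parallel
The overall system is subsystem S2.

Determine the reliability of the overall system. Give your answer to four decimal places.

0.9962

Series (B, C, and D): 0.831000 × 0.888000 × 0.957000 = 0.706197
Parallel (A and [0.706197]): 1 − (1 − 0.987000)(1 − 0.706197) = 0.9962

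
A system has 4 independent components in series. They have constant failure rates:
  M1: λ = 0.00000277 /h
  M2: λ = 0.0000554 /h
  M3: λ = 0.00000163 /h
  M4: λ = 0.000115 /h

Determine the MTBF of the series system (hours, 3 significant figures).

Series of exponential components: λ_sys = Σ λ_i
λ_sys = 0.00000277 + 0.0000554 + 0.00000163 + 0.000115 = 1.7480e-04 /h
MTBF = 1 / λ_sys = 5720 h

5720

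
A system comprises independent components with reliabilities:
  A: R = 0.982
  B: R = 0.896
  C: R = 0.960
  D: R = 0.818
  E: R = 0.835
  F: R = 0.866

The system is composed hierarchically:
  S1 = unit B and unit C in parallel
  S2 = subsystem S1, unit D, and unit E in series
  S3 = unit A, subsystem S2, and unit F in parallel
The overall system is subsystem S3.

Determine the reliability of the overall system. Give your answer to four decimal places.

0.9992

Parallel (B and C): 1 − (1 − 0.896000)(1 − 0.960000) = 0.995840
Series ([0.995840], D, and E): 0.995840 × 0.818000 × 0.835000 = 0.680189
Parallel (A, [0.680189], and F): 1 − (1 − 0.982000)(1 − 0.680189)(1 − 0.866000) = 0.9992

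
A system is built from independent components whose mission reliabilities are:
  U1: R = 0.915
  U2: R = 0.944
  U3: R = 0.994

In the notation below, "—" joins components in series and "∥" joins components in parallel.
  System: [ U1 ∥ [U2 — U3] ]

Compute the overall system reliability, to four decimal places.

0.9948

Series (U2 and U3): 0.944000 × 0.994000 = 0.938336
Parallel (U1 and [0.938336]): 1 − (1 − 0.915000)(1 − 0.938336) = 0.9948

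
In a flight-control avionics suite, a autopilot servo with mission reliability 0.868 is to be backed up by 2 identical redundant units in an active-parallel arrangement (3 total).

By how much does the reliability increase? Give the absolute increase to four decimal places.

R_before = 0.868
R_after = 1 − (1 − 0.868)^3 = 0.9977
ΔR = 0.9977 − 0.868 = 0.1297

0.1297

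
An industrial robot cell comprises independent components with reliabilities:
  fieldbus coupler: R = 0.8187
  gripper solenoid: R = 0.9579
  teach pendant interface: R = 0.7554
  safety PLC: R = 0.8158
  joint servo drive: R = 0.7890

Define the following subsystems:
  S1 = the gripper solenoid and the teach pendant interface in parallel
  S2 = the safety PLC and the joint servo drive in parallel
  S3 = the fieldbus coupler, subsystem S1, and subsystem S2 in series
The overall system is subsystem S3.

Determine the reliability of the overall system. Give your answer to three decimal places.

0.779

Parallel (gripper solenoid and teach pendant interface): 1 − (1 − 0.95790)(1 − 0.75540) = 0.98970
Parallel (safety PLC and joint servo drive): 1 − (1 − 0.81580)(1 − 0.78900) = 0.96113
Series (fieldbus coupler, [0.98970], and [0.96113]): 0.81870 × 0.98970 × 0.96113 = 0.779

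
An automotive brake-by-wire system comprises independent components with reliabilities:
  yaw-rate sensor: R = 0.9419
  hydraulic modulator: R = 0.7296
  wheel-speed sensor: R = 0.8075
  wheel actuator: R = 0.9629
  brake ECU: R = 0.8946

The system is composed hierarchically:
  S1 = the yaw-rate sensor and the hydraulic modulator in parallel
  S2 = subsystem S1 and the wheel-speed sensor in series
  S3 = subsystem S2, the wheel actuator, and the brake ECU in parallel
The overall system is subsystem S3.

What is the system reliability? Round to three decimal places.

0.999

Parallel (yaw-rate sensor and hydraulic modulator): 1 − (1 − 0.94190)(1 − 0.72960) = 0.98429
Series ([0.98429] and wheel-speed sensor): 0.98429 × 0.80750 = 0.79481
Parallel ([0.79481], wheel actuator, and brake ECU): 1 − (1 − 0.79481)(1 − 0.96290)(1 − 0.89460) = 0.999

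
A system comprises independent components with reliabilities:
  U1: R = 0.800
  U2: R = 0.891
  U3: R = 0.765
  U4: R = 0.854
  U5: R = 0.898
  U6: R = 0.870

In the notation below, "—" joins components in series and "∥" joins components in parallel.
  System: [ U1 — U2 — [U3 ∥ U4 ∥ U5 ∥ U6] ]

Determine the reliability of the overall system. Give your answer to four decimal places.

0.7125

Parallel (U3, U4, U5, and U6): 1 − (1 − 0.765000)(1 − 0.854000)(1 − 0.898000)(1 − 0.870000) = 0.999545
Series (U1, U2, and [0.999545]): 0.800000 × 0.891000 × 0.999545 = 0.7125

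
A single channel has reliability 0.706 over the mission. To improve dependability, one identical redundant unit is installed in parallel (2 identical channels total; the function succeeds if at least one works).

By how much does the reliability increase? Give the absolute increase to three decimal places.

R_before = 0.706
R_after = 1 − (1 − 0.706)^2 = 0.914
ΔR = 0.914 − 0.706 = 0.208

0.208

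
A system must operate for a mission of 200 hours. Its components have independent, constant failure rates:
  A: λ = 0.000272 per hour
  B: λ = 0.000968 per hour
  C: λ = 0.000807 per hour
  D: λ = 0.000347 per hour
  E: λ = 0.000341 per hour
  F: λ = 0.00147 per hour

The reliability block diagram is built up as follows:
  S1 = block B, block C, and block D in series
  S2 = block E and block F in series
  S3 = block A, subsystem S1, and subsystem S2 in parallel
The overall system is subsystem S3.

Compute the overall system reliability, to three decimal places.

R(A) = exp(−0.000272 × 200) = 0.94705
R(B) = exp(−0.000968 × 200) = 0.82399
R(C) = exp(−0.000807 × 200) = 0.85095
R(D) = exp(−0.000347 × 200) = 0.93295
R(E) = exp(−0.000341 × 200) = 0.93407
R(F) = exp(−0.00147 × 200) = 0.74528
Series (B, C, and D): 0.82399 × 0.85095 × 0.93295 = 0.65416
Series (E and F): 0.93407 × 0.74528 = 0.69614
Parallel (A, [0.65416], and [0.69614]): 1 − (1 − 0.94705)(1 − 0.65416)(1 − 0.69614) = 0.994

0.994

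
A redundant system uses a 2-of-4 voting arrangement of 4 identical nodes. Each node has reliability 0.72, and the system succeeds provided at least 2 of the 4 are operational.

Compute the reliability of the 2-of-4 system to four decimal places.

R = Σ_{i=2}^{4} C(4,i) p^i (1−p)^{4−i} with p = 0.72
C(4,2)·0.72^2·0.28^2 = 0.243855
C(4,3)·0.72^3·0.28^1 = 0.418038
C(4,4)·0.72^4·0.28^0 = 0.268739
Sum = 0.9306

0.9306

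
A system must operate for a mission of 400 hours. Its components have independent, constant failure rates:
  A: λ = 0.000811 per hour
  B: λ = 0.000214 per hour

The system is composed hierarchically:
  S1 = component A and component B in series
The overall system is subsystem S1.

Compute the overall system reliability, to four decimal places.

R(A) = exp(−0.000811 × 400) = 0.722961
R(B) = exp(−0.000214 × 400) = 0.917961
Series (A and B): 0.722961 × 0.917961 = 0.6637

0.6637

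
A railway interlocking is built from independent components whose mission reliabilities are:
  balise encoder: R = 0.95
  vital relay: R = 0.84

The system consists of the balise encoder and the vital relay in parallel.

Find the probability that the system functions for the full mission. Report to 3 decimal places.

0.992

Parallel (balise encoder and vital relay): 1 − (1 − 0.95000)(1 − 0.84000) = 0.992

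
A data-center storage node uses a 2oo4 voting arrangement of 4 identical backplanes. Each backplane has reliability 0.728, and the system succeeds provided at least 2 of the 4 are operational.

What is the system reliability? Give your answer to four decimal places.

0.9359

R = Σ_{i=2}^{4} C(4,i) p^i (1−p)^{4−i} with p = 0.728
C(4,2)·0.728^2·0.272^2 = 0.235262
C(4,3)·0.728^3·0.272^1 = 0.419781
C(4,4)·0.728^4·0.272^0 = 0.280883
Sum = 0.9359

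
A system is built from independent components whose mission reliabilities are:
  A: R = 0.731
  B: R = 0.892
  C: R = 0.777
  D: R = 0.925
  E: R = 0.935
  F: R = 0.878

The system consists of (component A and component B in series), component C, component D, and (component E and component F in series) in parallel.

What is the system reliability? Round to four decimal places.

Series (A and B): 0.731000 × 0.892000 = 0.652052
Series (E and F): 0.935000 × 0.878000 = 0.820930
Parallel ([0.652052], C, D, and [0.820930]): 1 − (1 − 0.652052)(1 − 0.777000)(1 − 0.925000)(1 − 0.820930) = 0.9990

0.9990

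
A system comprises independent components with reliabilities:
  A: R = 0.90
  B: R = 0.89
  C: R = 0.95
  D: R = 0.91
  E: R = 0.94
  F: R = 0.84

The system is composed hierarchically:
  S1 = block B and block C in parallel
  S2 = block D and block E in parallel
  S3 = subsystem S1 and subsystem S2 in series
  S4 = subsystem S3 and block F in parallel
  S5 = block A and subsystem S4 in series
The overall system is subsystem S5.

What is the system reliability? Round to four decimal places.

Parallel (B and C): 1 − (1 − 0.890000)(1 − 0.950000) = 0.994500
Parallel (D and E): 1 − (1 − 0.910000)(1 − 0.940000) = 0.994600
Series ([0.994500] and [0.994600]): 0.994500 × 0.994600 = 0.989130
Parallel ([0.989130] and F): 1 − (1 − 0.989130)(1 − 0.840000) = 0.998261
Series (A and [0.998261]): 0.900000 × 0.998261 = 0.8984

0.8984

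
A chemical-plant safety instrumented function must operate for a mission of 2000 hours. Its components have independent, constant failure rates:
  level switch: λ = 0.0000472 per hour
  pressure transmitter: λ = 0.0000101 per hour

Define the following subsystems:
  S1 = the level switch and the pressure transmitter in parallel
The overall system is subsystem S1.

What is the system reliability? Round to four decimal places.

0.9982

R(level switch) = exp(−0.0000472 × 2000) = 0.909919
R(pressure transmitter) = exp(−0.0000101 × 2000) = 0.980003
Parallel (level switch and pressure transmitter): 1 − (1 − 0.909919)(1 − 0.980003) = 0.9982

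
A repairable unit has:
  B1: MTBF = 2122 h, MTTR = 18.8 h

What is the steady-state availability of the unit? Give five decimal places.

0.99122

A(B1) = MTBF/(MTBF+MTTR) = 2122/(2122+18.8) = 0.99122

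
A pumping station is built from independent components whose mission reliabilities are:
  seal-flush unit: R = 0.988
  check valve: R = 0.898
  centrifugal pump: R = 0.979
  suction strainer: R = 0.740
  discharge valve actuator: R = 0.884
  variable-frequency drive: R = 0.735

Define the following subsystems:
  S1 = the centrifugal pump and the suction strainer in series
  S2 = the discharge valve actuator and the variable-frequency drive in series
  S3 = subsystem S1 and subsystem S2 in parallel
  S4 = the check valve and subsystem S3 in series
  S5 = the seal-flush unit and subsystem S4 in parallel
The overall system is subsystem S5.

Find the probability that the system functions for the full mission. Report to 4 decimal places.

Series (centrifugal pump and suction strainer): 0.979000 × 0.740000 = 0.724460
Series (discharge valve actuator and variable-frequency drive): 0.884000 × 0.735000 = 0.649740
Parallel ([0.724460] and [0.649740]): 1 − (1 − 0.724460)(1 − 0.649740) = 0.903489
Series (check valve and [0.903489]): 0.898000 × 0.903489 = 0.811333
Parallel (seal-flush unit and [0.811333]): 1 − (1 − 0.988000)(1 − 0.811333) = 0.9977

0.9977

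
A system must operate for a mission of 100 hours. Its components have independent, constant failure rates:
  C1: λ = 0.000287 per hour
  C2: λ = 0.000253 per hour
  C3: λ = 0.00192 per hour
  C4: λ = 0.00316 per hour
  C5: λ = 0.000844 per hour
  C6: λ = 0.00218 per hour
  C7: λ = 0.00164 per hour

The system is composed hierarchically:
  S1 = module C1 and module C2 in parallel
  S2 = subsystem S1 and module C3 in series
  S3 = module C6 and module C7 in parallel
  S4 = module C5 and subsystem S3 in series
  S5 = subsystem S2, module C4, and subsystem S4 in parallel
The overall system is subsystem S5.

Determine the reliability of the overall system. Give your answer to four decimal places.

0.9949

R(C1) = exp(−0.000287 × 100) = 0.971708
R(C2) = exp(−0.000253 × 100) = 0.975017
R(C3) = exp(−0.00192 × 100) = 0.825307
R(C4) = exp(−0.00316 × 100) = 0.729059
R(C5) = exp(−0.000844 × 100) = 0.919064
R(C6) = exp(−0.00218 × 100) = 0.804125
R(C7) = exp(−0.00164 × 100) = 0.848742
Parallel (C1 and C2): 1 − (1 − 0.971708)(1 − 0.975017) = 0.999293
Series ([0.999293] and C3): 0.999293 × 0.825307 = 0.824724
Parallel (C6 and C7): 1 − (1 − 0.804125)(1 − 0.848742) = 0.970372
Series (C5 and [0.970372]): 0.919064 × 0.970372 = 0.891834
Parallel ([0.824724], C4, and [0.891834]): 1 − (1 − 0.824724)(1 − 0.729059)(1 − 0.891834) = 0.9949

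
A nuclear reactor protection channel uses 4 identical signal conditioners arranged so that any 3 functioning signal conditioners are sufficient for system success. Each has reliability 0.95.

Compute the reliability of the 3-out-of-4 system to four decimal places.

R = Σ_{i=3}^{4} C(4,i) p^i (1−p)^{4−i} with p = 0.95
C(4,3)·0.95^3·0.05^1 = 0.171475
C(4,4)·0.95^4·0.05^0 = 0.814506
Sum = 0.9860

0.9860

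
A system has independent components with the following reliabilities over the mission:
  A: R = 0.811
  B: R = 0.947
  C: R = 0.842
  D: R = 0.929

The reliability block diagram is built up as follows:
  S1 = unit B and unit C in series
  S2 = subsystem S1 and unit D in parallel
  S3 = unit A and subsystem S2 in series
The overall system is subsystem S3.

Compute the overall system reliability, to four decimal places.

Series (B and C): 0.947000 × 0.842000 = 0.797374
Parallel ([0.797374] and D): 1 − (1 − 0.797374)(1 − 0.929000) = 0.985614
Series (A and [0.985614]): 0.811000 × 0.985614 = 0.7993

0.7993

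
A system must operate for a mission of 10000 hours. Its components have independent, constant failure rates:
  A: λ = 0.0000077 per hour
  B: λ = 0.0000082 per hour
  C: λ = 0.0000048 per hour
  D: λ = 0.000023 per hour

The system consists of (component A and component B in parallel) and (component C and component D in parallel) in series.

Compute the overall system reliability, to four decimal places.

R(A) = exp(−0.0000077 × 10000) = 0.925890
R(B) = exp(−0.0000082 × 10000) = 0.921272
R(C) = exp(−0.0000048 × 10000) = 0.953134
R(D) = exp(−0.000023 × 10000) = 0.794534
Parallel (A and B): 1 − (1 − 0.925890)(1 − 0.921272) = 0.994165
Parallel (C and D): 1 − (1 − 0.953134)(1 − 0.794534) = 0.990371
Series ([0.994165] and [0.990371]): 0.994165 × 0.990371 = 0.9846

0.9846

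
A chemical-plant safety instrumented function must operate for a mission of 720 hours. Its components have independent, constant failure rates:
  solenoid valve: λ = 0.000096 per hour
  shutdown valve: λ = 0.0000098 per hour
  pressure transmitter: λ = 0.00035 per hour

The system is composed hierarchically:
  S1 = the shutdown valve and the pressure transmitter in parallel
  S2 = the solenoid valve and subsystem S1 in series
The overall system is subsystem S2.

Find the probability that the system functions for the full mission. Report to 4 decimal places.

R(solenoid valve) = exp(−0.000096 × 720) = 0.933215
R(shutdown valve) = exp(−0.0000098 × 720) = 0.992969
R(pressure transmitter) = exp(−0.00035 × 720) = 0.777245
Parallel (shutdown valve and pressure transmitter): 1 − (1 − 0.992969)(1 − 0.777245) = 0.998434
Series (solenoid valve and [0.998434]): 0.933215 × 0.998434 = 0.9318

0.9318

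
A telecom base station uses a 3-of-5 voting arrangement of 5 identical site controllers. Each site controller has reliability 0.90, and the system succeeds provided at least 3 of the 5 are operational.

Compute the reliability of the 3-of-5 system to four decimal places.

0.9914

R = Σ_{i=3}^{5} C(5,i) p^i (1−p)^{5−i} with p = 0.90
C(5,3)·0.90^3·0.10^2 = 0.072900
C(5,4)·0.90^4·0.10^1 = 0.328050
C(5,5)·0.90^5·0.10^0 = 0.590490
Sum = 0.9914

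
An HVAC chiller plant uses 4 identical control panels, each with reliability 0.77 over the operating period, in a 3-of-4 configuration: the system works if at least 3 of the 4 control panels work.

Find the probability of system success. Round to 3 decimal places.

0.772

R = Σ_{i=3}^{4} C(4,i) p^i (1−p)^{4−i} with p = 0.77
C(4,3)·0.77^3·0.23^1 = 0.42001
C(4,4)·0.77^4·0.23^0 = 0.35153
Sum = 0.772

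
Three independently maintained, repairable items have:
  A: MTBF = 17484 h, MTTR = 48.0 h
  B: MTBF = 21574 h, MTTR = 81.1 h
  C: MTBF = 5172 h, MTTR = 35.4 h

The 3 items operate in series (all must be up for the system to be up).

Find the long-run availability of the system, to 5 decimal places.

0.98677

A(A) = MTBF/(MTBF+MTTR) = 17484/(17484+48.0) = 0.997262
A(B) = MTBF/(MTBF+MTTR) = 21574/(21574+81.1) = 0.996255
A(C) = MTBF/(MTBF+MTTR) = 5172/(5172+35.4) = 0.993202
Series availability: 0.997262 × 0.996255 × 0.993202 = 0.98677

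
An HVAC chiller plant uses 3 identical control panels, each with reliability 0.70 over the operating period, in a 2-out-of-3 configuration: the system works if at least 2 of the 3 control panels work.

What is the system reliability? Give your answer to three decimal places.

0.784

R = Σ_{i=2}^{3} C(3,i) p^i (1−p)^{3−i} with p = 0.70
C(3,2)·0.70^2·0.30^1 = 0.44100
C(3,3)·0.70^3·0.30^0 = 0.34300
Sum = 0.784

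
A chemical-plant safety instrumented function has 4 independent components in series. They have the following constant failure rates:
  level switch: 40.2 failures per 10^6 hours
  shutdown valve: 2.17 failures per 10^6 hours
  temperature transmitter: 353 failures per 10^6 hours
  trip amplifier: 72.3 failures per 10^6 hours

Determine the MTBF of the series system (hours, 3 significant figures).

Series of exponential components: λ_sys = Σ λ_i
λ_sys = 0.0000402 + 0.00000217 + 0.000353 + 0.0000723 = 4.6767e-04 /h
MTBF = 1 / λ_sys = 2140 h

2140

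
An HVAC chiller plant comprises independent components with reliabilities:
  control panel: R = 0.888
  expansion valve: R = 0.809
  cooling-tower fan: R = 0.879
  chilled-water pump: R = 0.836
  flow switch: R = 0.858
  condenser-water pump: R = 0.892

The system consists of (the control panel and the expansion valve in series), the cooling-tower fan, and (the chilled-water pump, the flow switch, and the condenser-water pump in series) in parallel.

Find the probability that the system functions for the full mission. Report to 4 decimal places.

0.9877

Series (control panel and expansion valve): 0.888000 × 0.809000 = 0.718392
Series (chilled-water pump, flow switch, and condenser-water pump): 0.836000 × 0.858000 × 0.892000 = 0.639821
Parallel ([0.718392], cooling-tower fan, and [0.639821]): 1 − (1 − 0.718392)(1 − 0.879000)(1 − 0.639821) = 0.9877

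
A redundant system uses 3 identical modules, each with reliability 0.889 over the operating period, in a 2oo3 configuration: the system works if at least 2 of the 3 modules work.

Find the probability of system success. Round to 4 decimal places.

R = Σ_{i=2}^{3} C(3,i) p^i (1−p)^{3−i} with p = 0.889
C(3,2)·0.889^2·0.111^1 = 0.263177
C(3,3)·0.889^3·0.111^0 = 0.702595
Sum = 0.9658

0.9658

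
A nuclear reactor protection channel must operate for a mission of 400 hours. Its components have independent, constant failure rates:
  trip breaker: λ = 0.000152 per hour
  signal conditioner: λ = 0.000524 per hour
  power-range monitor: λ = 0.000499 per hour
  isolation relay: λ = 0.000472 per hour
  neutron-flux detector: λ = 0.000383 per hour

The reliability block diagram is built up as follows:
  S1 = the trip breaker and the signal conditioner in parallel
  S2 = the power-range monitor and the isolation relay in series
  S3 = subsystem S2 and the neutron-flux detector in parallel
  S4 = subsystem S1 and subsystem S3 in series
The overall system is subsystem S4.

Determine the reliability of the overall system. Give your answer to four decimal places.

R(trip breaker) = exp(−0.000152 × 400) = 0.941011
R(signal conditioner) = exp(−0.000524 × 400) = 0.810909
R(power-range monitor) = exp(−0.000499 × 400) = 0.819058
R(isolation relay) = exp(−0.000472 × 400) = 0.827952
R(neutron-flux detector) = exp(−0.000383 × 400) = 0.857958
Parallel (trip breaker and signal conditioner): 1 − (1 − 0.941011)(1 − 0.810909) = 0.988846
Series (power-range monitor and isolation relay): 0.819058 × 0.827952 = 0.678141
Parallel ([0.678141] and neutron-flux detector): 1 − (1 − 0.678141)(1 − 0.857958) = 0.954283
Series ([0.988846] and [0.954283]): 0.988846 × 0.954283 = 0.9436

0.9436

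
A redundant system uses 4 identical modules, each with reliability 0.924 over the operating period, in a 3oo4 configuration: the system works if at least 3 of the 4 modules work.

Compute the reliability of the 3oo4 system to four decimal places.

R = Σ_{i=3}^{4} C(4,i) p^i (1−p)^{4−i} with p = 0.924
C(4,3)·0.924^3·0.076^1 = 0.239822
C(4,4)·0.924^4·0.076^0 = 0.728933
Sum = 0.9688

0.9688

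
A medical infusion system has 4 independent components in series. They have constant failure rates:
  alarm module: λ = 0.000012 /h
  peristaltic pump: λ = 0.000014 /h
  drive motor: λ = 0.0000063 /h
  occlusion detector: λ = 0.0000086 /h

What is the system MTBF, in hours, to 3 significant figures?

24400

Series of exponential components: λ_sys = Σ λ_i
λ_sys = 0.000012 + 0.000014 + 0.0000063 + 0.0000086 = 4.0900e-05 /h
MTBF = 1 / λ_sys = 24400 h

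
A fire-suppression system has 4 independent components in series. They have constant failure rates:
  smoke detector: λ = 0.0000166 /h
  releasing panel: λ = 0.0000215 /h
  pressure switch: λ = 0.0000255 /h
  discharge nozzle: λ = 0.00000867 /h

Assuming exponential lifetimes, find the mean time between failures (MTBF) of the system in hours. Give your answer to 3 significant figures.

Series of exponential components: λ_sys = Σ λ_i
λ_sys = 0.0000166 + 0.0000215 + 0.0000255 + 0.00000867 = 7.2270e-05 /h
MTBF = 1 / λ_sys = 13800 h

13800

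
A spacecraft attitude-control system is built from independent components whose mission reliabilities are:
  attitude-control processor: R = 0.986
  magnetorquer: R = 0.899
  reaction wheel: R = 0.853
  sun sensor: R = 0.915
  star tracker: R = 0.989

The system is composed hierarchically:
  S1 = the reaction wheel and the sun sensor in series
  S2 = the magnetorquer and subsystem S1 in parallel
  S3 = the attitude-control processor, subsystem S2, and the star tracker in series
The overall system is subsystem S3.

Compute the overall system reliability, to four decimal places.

Series (reaction wheel and sun sensor): 0.853000 × 0.915000 = 0.780495
Parallel (magnetorquer and [0.780495]): 1 − (1 − 0.899000)(1 − 0.780495) = 0.977830
Series (attitude-control processor, [0.977830], and star tracker): 0.986000 × 0.977830 × 0.989000 = 0.9535

0.9535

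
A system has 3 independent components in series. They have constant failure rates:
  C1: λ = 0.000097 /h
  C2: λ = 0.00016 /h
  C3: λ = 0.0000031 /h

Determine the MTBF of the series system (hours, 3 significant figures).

Series of exponential components: λ_sys = Σ λ_i
λ_sys = 0.000097 + 0.00016 + 0.0000031 = 2.6010e-04 /h
MTBF = 1 / λ_sys = 3840 h

3840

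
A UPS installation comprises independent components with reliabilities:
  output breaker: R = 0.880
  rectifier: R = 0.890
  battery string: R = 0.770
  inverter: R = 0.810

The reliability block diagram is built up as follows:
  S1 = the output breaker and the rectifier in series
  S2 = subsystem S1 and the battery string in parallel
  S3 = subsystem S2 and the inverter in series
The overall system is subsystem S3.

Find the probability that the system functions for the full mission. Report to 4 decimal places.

Series (output breaker and rectifier): 0.880000 × 0.890000 = 0.783200
Parallel ([0.783200] and battery string): 1 − (1 − 0.783200)(1 − 0.770000) = 0.950136
Series ([0.950136] and inverter): 0.950136 × 0.810000 = 0.7696

0.7696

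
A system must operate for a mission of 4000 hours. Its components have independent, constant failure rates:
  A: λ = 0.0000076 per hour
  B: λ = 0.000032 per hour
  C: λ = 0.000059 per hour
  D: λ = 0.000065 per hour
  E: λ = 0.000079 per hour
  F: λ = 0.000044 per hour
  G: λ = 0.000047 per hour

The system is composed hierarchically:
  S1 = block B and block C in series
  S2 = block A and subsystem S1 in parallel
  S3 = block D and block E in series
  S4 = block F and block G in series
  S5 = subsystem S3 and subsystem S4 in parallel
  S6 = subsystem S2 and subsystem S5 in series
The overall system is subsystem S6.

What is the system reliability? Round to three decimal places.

R(A) = exp(−0.0000076 × 4000) = 0.97006
R(B) = exp(−0.000032 × 4000) = 0.87985
R(C) = exp(−0.000059 × 4000) = 0.78978
R(D) = exp(−0.000065 × 4000) = 0.77105
R(E) = exp(−0.000079 × 4000) = 0.72906
R(F) = exp(−0.000044 × 4000) = 0.83862
R(G) = exp(−0.000047 × 4000) = 0.82861
Series (B and C): 0.87985 × 0.78978 = 0.69489
Parallel (A and [0.69489]): 1 − (1 − 0.97006)(1 − 0.69489) = 0.99087
Series (D and E): 0.77105 × 0.72906 = 0.56214
Series (F and G): 0.83862 × 0.82861 = 0.69489
Parallel ([0.56214] and [0.69489]): 1 − (1 − 0.56214)(1 − 0.69489) = 0.86640
Series ([0.99087] and [0.86640]): 0.99087 × 0.86640 = 0.858

0.858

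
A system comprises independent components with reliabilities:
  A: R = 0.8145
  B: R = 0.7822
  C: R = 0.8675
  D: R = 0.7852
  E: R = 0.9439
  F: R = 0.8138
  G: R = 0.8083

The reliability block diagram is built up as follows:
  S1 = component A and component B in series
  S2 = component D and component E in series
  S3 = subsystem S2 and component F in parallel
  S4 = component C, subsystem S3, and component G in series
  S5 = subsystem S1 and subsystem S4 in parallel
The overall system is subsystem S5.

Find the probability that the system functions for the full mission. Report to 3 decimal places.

0.879

Series (A and B): 0.81450 × 0.78220 = 0.63710
Series (D and E): 0.78520 × 0.94390 = 0.74115
Parallel ([0.74115] and F): 1 − (1 − 0.74115)(1 − 0.81380) = 0.95180
Series (C, [0.95180], and G): 0.86750 × 0.95180 × 0.80830 = 0.66740
Parallel ([0.63710] and [0.66740]): 1 − (1 − 0.63710)(1 − 0.66740) = 0.879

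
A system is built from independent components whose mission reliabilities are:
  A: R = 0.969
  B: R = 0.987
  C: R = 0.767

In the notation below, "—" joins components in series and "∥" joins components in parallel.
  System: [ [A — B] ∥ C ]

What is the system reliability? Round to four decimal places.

Series (A and B): 0.969000 × 0.987000 = 0.956403
Parallel ([0.956403] and C): 1 − (1 − 0.956403)(1 − 0.767000) = 0.9898

0.9898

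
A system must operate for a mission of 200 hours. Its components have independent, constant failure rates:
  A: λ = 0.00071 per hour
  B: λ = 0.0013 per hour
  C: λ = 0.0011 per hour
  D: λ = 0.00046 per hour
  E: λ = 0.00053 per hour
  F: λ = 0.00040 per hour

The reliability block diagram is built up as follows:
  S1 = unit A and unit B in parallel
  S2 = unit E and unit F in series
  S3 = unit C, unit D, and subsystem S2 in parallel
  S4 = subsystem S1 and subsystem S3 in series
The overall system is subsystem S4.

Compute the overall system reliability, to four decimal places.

R(A) = exp(−0.00071 × 200) = 0.867621
R(B) = exp(−0.0013 × 200) = 0.771052
R(C) = exp(−0.0011 × 200) = 0.802519
R(D) = exp(−0.00046 × 200) = 0.912105
R(E) = exp(−0.00053 × 200) = 0.899425
R(F) = exp(−0.00040 × 200) = 0.923116
Parallel (A and B): 1 − (1 − 0.867621)(1 − 0.771052) = 0.969692
Series (E and F): 0.899425 × 0.923116 = 0.830274
Parallel (C, D, and [0.830274]): 1 − (1 − 0.802519)(1 − 0.912105)(1 − 0.830274) = 0.997054
Series ([0.969692] and [0.997054]): 0.969692 × 0.997054 = 0.9668

0.9668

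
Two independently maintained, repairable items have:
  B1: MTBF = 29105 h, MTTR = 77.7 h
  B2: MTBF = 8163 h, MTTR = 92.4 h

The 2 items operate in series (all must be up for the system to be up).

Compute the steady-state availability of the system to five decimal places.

0.98617

A(B1) = MTBF/(MTBF+MTTR) = 29105/(29105+77.7) = 0.997337
A(B2) = MTBF/(MTBF+MTTR) = 8163/(8163+92.4) = 0.988807
Series availability: 0.997337 × 0.988807 = 0.98617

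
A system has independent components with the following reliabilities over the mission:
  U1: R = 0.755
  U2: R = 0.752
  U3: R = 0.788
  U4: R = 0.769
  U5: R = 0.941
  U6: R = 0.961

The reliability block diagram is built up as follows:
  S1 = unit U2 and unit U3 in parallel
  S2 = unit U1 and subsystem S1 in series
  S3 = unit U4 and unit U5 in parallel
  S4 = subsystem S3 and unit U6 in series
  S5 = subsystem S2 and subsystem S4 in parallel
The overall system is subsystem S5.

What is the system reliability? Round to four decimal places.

Parallel (U2 and U3): 1 − (1 − 0.752000)(1 − 0.788000) = 0.947424
Series (U1 and [0.947424]): 0.755000 × 0.947424 = 0.715305
Parallel (U4 and U5): 1 − (1 − 0.769000)(1 − 0.941000) = 0.986371
Series ([0.986371] and U6): 0.986371 × 0.961000 = 0.947903
Parallel ([0.715305] and [0.947903]): 1 − (1 − 0.715305)(1 − 0.947903) = 0.9852

0.9852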